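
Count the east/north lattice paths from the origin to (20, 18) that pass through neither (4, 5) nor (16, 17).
Number of paths = 20896750050

Inclusion–exclusion. Total paths: C(38, 20) = 33578000610. Through P₁: C(9, 4)·C(29, 16) = 8550853290. Through P₂: C(33, 16)·C(5, 4) = 5834015550. Since P₁ is strictly southwest of P₂, a monotone path through both must visit P₁ then P₂; paths through both = C(9, 4)·C(24, 12)·C(5, 4) = 1703618280. Avoid both = 33578000610 − 8550853290 − 5834015550 + 1703618280 = 20896750050.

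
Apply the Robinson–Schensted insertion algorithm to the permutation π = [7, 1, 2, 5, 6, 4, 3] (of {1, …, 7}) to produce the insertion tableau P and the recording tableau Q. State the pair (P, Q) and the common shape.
P = [1, 2, 3, 6] / [4] / [5] / [7];  Q = [1, 3, 4, 5] / [2] / [6] / [7];  common shape = (4, 1, 1, 1)

Row-insert the values π_1, π_2, … into P one at a time, bumping the leftmost entry strictly greater than the inserted value down to the next row. The recording tableau Q records, in position (i, j), the step at which that cell was added to P.
  Insert 7 (step 1): P = [7];  Q = [1]
  Insert 1 (step 2): P = [1] / [7];  Q = [1] / [2]
  Insert 2 (step 3): P = [1, 2] / [7];  Q = [1, 3] / [2]
  Insert 5 (step 4): P = [1, 2, 5] / [7];  Q = [1, 3, 4] / [2]
  Insert 6 (step 5): P = [1, 2, 5, 6] / [7];  Q = [1, 3, 4, 5] / [2]
  Insert 4 (step 6): P = [1, 2, 4, 6] / [5] / [7];  Q = [1, 3, 4, 5] / [2] / [6]
  Insert 3 (step 7): P = [1, 2, 3, 6] / [4] / [5] / [7];  Q = [1, 3, 4, 5] / [2] / [6] / [7]
Final shape: (4, 1, 1, 1).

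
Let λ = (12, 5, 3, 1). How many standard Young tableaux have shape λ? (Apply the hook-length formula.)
# SYT of shape (12, 5, 3, 1) = 21488544

Hook-length formula: f^λ = n! / Π hook(c), product over all cells c of the Young diagram. For λ = (12, 5, 3, 1), n = 21 boxes. Hook lengths by row (left-to-right, top-to-bottom): [15, 13, 12, 10, 9, 7, 6, 5, 4, 3, 2, 1]; [7, 5, 4, 2, 1]; [4, 2, 1]; [1]. Product of hooks = 2377589760000. So f^λ = 21! / 2377589760000 = 51090942171709440000 / 2377589760000 = 21488544.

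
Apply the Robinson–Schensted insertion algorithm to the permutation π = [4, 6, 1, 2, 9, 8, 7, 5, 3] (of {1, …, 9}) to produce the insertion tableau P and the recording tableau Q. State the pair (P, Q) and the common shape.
P = [1, 2, 3] / [4, 5, 7] / [6] / [8] / [9];  Q = [1, 2, 5] / [3, 4, 6] / [7] / [8] / [9];  common shape = (3, 3, 1, 1, 1)

Row-insert the values π_1, π_2, … into P one at a time, bumping the leftmost entry strictly greater than the inserted value down to the next row. The recording tableau Q records, in position (i, j), the step at which that cell was added to P.
  Insert 4 (step 1): P = [4];  Q = [1]
  Insert 6 (step 2): P = [4, 6];  Q = [1, 2]
  Insert 1 (step 3): P = [1, 6] / [4];  Q = [1, 2] / [3]
  Insert 2 (step 4): P = [1, 2] / [4, 6];  Q = [1, 2] / [3, 4]
  Insert 9 (step 5): P = [1, 2, 9] / [4, 6];  Q = [1, 2, 5] / [3, 4]
  Insert 8 (step 6): P = [1, 2, 8] / [4, 6, 9];  Q = [1, 2, 5] / [3, 4, 6]
  Insert 7 (step 7): P = [1, 2, 7] / [4, 6, 8] / [9];  Q = [1, 2, 5] / [3, 4, 6] / [7]
  Insert 5 (step 8): P = [1, 2, 5] / [4, 6, 7] / [8] / [9];  Q = [1, 2, 5] / [3, 4, 6] / [7] / [8]
  Insert 3 (step 9): P = [1, 2, 3] / [4, 5, 7] / [6] / [8] / [9];  Q = [1, 2, 5] / [3, 4, 6] / [7] / [8] / [9]
Final shape: (3, 3, 1, 1, 1).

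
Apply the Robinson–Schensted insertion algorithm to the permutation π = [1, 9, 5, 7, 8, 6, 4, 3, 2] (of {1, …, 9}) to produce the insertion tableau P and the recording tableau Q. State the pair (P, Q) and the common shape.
P = [1, 2, 6, 8] / [3] / [4] / [5] / [7] / [9];  Q = [1, 2, 4, 5] / [3] / [6] / [7] / [8] / [9];  common shape = (4, 1, 1, 1, 1, 1)

Row-insert the values π_1, π_2, … into P one at a time, bumping the leftmost entry strictly greater than the inserted value down to the next row. The recording tableau Q records, in position (i, j), the step at which that cell was added to P.
  Insert 1 (step 1): P = [1];  Q = [1]
  Insert 9 (step 2): P = [1, 9];  Q = [1, 2]
  Insert 5 (step 3): P = [1, 5] / [9];  Q = [1, 2] / [3]
  Insert 7 (step 4): P = [1, 5, 7] / [9];  Q = [1, 2, 4] / [3]
  Insert 8 (step 5): P = [1, 5, 7, 8] / [9];  Q = [1, 2, 4, 5] / [3]
  Insert 6 (step 6): P = [1, 5, 6, 8] / [7] / [9];  Q = [1, 2, 4, 5] / [3] / [6]
  Insert 4 (step 7): P = [1, 4, 6, 8] / [5] / [7] / [9];  Q = [1, 2, 4, 5] / [3] / [6] / [7]
  Insert 3 (step 8): P = [1, 3, 6, 8] / [4] / [5] / [7] / [9];  Q = [1, 2, 4, 5] / [3] / [6] / [7] / [8]
  Insert 2 (step 9): P = [1, 2, 6, 8] / [3] / [4] / [5] / [7] / [9];  Q = [1, 2, 4, 5] / [3] / [6] / [7] / [8] / [9]
Final shape: (4, 1, 1, 1, 1, 1).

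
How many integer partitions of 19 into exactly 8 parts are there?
p(19, 8 parts) = 52

Partitions of n into exactly k parts are in bijection with partitions of n − k into at most k parts (subtract 1 from each part). So p(19, exactly 8) = p(11, parts ≤ 8). Computing via the recurrence p(m, j) = p(m, j−1) + p(m−j, j) gives 52.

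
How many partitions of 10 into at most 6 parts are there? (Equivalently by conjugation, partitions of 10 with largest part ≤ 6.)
p(10, parts ≤ 6) = 35

Partitions of 10 with all parts ≤ 6: 6+4, 6+3+1, 6+2+2, 6+2+1+1, 6+1+1+1+1, 5+5, 5+4+1, 5+3+2, 5+3+1+1, 5+2+2+1, 5+2+1+1+1, 5+1+1+1+1+1, 4+4+2, 4+4+1+1, 4+3+3, 4+3+2+1, 4+3+1+1+1, 4+2+2+2, 4+2+2+1+1, 4+2+1+1+1+1, 4+1+1+1+1+1+1, 3+3+3+1, 3+3+2+2, 3+3+2+1+1, 3+3+1+1+1+1, 3+2+2+2+1, 3+2+2+1+1+1, 3+2+1+1+1+1+1, 3+1+1+1+1+1+1+1, 2+2+2+2+2, … (35 total). Count = 35.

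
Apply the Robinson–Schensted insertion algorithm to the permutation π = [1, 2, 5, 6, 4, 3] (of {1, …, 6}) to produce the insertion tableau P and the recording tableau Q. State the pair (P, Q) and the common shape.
P = [1, 2, 3, 6] / [4] / [5];  Q = [1, 2, 3, 4] / [5] / [6];  common shape = (4, 1, 1)

Row-insert the values π_1, π_2, … into P one at a time, bumping the leftmost entry strictly greater than the inserted value down to the next row. The recording tableau Q records, in position (i, j), the step at which that cell was added to P.
  Insert 1 (step 1): P = [1];  Q = [1]
  Insert 2 (step 2): P = [1, 2];  Q = [1, 2]
  Insert 5 (step 3): P = [1, 2, 5];  Q = [1, 2, 3]
  Insert 6 (step 4): P = [1, 2, 5, 6];  Q = [1, 2, 3, 4]
  Insert 4 (step 5): P = [1, 2, 4, 6] / [5];  Q = [1, 2, 3, 4] / [5]
  Insert 3 (step 6): P = [1, 2, 3, 6] / [4] / [5];  Q = [1, 2, 3, 4] / [5] / [6]
Final shape: (4, 1, 1).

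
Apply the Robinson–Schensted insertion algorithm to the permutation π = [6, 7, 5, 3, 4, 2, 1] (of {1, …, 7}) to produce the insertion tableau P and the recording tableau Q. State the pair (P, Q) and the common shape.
P = [1, 4] / [2, 7] / [3] / [5] / [6];  Q = [1, 2] / [3, 5] / [4] / [6] / [7];  common shape = (2, 2, 1, 1, 1)

Row-insert the values π_1, π_2, … into P one at a time, bumping the leftmost entry strictly greater than the inserted value down to the next row. The recording tableau Q records, in position (i, j), the step at which that cell was added to P.
  Insert 6 (step 1): P = [6];  Q = [1]
  Insert 7 (step 2): P = [6, 7];  Q = [1, 2]
  Insert 5 (step 3): P = [5, 7] / [6];  Q = [1, 2] / [3]
  Insert 3 (step 4): P = [3, 7] / [5] / [6];  Q = [1, 2] / [3] / [4]
  Insert 4 (step 5): P = [3, 4] / [5, 7] / [6];  Q = [1, 2] / [3, 5] / [4]
  Insert 2 (step 6): P = [2, 4] / [3, 7] / [5] / [6];  Q = [1, 2] / [3, 5] / [4] / [6]
  Insert 1 (step 7): P = [1, 4] / [2, 7] / [3] / [5] / [6];  Q = [1, 2] / [3, 5] / [4] / [6] / [7]
Final shape: (2, 2, 1, 1, 1).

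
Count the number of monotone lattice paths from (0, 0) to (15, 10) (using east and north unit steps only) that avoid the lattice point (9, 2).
Number of paths = 3103595

Total paths from (0, 0) to (15, 10): C(25, 15) = 3268760. Paths through (9, 2): (paths (0, 0) → (9, 2)) × (paths (9, 2) → (15, 10)) = C(11, 9) · C(14, 6) = 55 · 3003 = 165165. Avoidance count = 3268760 − 165165 = 3103595.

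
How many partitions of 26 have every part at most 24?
p(26, parts ≤ 24) = 2434

Use the recurrence p(n, m) = p(n, m−1) + p(n−m, m): either the largest part is < m (count p(n, m−1)) or the largest part is exactly m (remove one copy of m, count p(n−m, m)). With p(0, ·) = 1 this gives p(26, parts ≤ 24) = 2434. (By conjugating Young diagrams, this also counts partitions of 26 into at most 24 parts.)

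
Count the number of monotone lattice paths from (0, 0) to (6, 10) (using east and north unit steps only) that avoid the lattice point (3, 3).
Number of paths = 5608

Total paths from (0, 0) to (6, 10): C(16, 6) = 8008. Paths through (3, 3): (paths (0, 0) → (3, 3)) × (paths (3, 3) → (6, 10)) = C(6, 3) · C(10, 3) = 20 · 120 = 2400. Avoidance count = 8008 − 2400 = 5608.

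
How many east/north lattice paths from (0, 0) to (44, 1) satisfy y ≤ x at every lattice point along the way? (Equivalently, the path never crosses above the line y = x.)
Number of paths = 44

By the reflection principle (André's argument), the number of monotone paths to (44, 1) with n ≤ m that never go above y = x is C(45, 44) − C(45, 45) = 45 − 1 = 44.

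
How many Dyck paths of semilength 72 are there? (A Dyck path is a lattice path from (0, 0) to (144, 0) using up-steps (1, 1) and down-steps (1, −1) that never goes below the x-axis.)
C_72 = 20276890389709399862928998568254641025700

These Dyck paths are counted by the Catalan number C_n = (1/(n + 1)) · C(2n, n). For n = 72: C_72 = (1/73) · C(144, 72) = 1480212998448786189993816895482588794876100/73 = 20276890389709399862928998568254641025700.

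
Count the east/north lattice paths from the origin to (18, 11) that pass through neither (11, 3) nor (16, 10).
Number of paths = 17184609

Inclusion–exclusion. Total paths: C(29, 18) = 34597290. Through P₁: C(14, 11)·C(15, 7) = 2342340. Through P₂: C(26, 16)·C(3, 2) = 15935205. Since P₁ is strictly southwest of P₂, a monotone path through both must visit P₁ then P₂; paths through both = C(14, 11)·C(12, 5)·C(3, 2) = 864864. Avoid both = 34597290 − 2342340 − 15935205 + 864864 = 17184609.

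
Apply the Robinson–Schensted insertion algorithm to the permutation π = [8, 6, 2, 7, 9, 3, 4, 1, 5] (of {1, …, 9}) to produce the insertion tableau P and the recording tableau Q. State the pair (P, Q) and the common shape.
P = [1, 3, 4, 5] / [2, 7, 9] / [6] / [8];  Q = [1, 4, 5, 9] / [2, 6, 7] / [3] / [8];  common shape = (4, 3, 1, 1)

Row-insert the values π_1, π_2, … into P one at a time, bumping the leftmost entry strictly greater than the inserted value down to the next row. The recording tableau Q records, in position (i, j), the step at which that cell was added to P.
  Insert 8 (step 1): P = [8];  Q = [1]
  Insert 6 (step 2): P = [6] / [8];  Q = [1] / [2]
  Insert 2 (step 3): P = [2] / [6] / [8];  Q = [1] / [2] / [3]
  Insert 7 (step 4): P = [2, 7] / [6] / [8];  Q = [1, 4] / [2] / [3]
  Insert 9 (step 5): P = [2, 7, 9] / [6] / [8];  Q = [1, 4, 5] / [2] / [3]
  Insert 3 (step 6): P = [2, 3, 9] / [6, 7] / [8];  Q = [1, 4, 5] / [2, 6] / [3]
  Insert 4 (step 7): P = [2, 3, 4] / [6, 7, 9] / [8];  Q = [1, 4, 5] / [2, 6, 7] / [3]
  Insert 1 (step 8): P = [1, 3, 4] / [2, 7, 9] / [6] / [8];  Q = [1, 4, 5] / [2, 6, 7] / [3] / [8]
  Insert 5 (step 9): P = [1, 3, 4, 5] / [2, 7, 9] / [6] / [8];  Q = [1, 4, 5, 9] / [2, 6, 7] / [3] / [8]
Final shape: (4, 3, 1, 1).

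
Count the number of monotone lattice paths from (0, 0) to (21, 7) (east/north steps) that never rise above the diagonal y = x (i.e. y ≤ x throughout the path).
Number of paths = 807300

By the reflection principle (André's argument), the number of monotone paths to (21, 7) with n ≤ m that never go above y = x is C(28, 21) − C(28, 22) = 1184040 − 376740 = 807300.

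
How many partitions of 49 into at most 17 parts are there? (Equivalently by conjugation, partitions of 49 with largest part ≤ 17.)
p(49, parts ≤ 17) = 138579

Use the recurrence p(n, m) = p(n, m−1) + p(n−m, m): either the largest part is < m (count p(n, m−1)) or the largest part is exactly m (remove one copy of m, count p(n−m, m)). With p(0, ·) = 1 this gives p(49, parts ≤ 17) = 138579. (By conjugating Young diagrams, this also counts partitions of 49 into at most 17 parts.)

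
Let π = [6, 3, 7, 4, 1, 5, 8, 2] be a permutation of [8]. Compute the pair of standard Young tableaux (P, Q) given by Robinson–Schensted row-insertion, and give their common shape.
P = [1, 2, 5, 8] / [3, 4] / [6, 7];  Q = [1, 3, 6, 7] / [2, 4] / [5, 8];  common shape = (4, 2, 2)

Row-insert the values π_1, π_2, … into P one at a time, bumping the leftmost entry strictly greater than the inserted value down to the next row. The recording tableau Q records, in position (i, j), the step at which that cell was added to P.
  Insert 6 (step 1): P = [6];  Q = [1]
  Insert 3 (step 2): P = [3] / [6];  Q = [1] / [2]
  Insert 7 (step 3): P = [3, 7] / [6];  Q = [1, 3] / [2]
  Insert 4 (step 4): P = [3, 4] / [6, 7];  Q = [1, 3] / [2, 4]
  Insert 1 (step 5): P = [1, 4] / [3, 7] / [6];  Q = [1, 3] / [2, 4] / [5]
  Insert 5 (step 6): P = [1, 4, 5] / [3, 7] / [6];  Q = [1, 3, 6] / [2, 4] / [5]
  Insert 8 (step 7): P = [1, 4, 5, 8] / [3, 7] / [6];  Q = [1, 3, 6, 7] / [2, 4] / [5]
  Insert 2 (step 8): P = [1, 2, 5, 8] / [3, 4] / [6, 7];  Q = [1, 3, 6, 7] / [2, 4] / [5, 8]
Final shape: (4, 2, 2).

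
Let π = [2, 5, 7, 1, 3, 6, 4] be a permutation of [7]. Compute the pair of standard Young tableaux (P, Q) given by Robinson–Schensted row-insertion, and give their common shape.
P = [1, 3, 4] / [2, 5, 6] / [7];  Q = [1, 2, 3] / [4, 5, 6] / [7];  common shape = (3, 3, 1)

Row-insert the values π_1, π_2, … into P one at a time, bumping the leftmost entry strictly greater than the inserted value down to the next row. The recording tableau Q records, in position (i, j), the step at which that cell was added to P.
  Insert 2 (step 1): P = [2];  Q = [1]
  Insert 5 (step 2): P = [2, 5];  Q = [1, 2]
  Insert 7 (step 3): P = [2, 5, 7];  Q = [1, 2, 3]
  Insert 1 (step 4): P = [1, 5, 7] / [2];  Q = [1, 2, 3] / [4]
  Insert 3 (step 5): P = [1, 3, 7] / [2, 5];  Q = [1, 2, 3] / [4, 5]
  Insert 6 (step 6): P = [1, 3, 6] / [2, 5, 7];  Q = [1, 2, 3] / [4, 5, 6]
  Insert 4 (step 7): P = [1, 3, 4] / [2, 5, 6] / [7];  Q = [1, 2, 3] / [4, 5, 6] / [7]
Final shape: (3, 3, 1).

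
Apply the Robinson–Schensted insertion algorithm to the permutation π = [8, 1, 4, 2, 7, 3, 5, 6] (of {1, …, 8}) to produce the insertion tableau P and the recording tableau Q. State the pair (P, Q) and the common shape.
P = [1, 2, 3, 5, 6] / [4, 7] / [8];  Q = [1, 3, 5, 7, 8] / [2, 6] / [4];  common shape = (5, 2, 1)

Row-insert the values π_1, π_2, … into P one at a time, bumping the leftmost entry strictly greater than the inserted value down to the next row. The recording tableau Q records, in position (i, j), the step at which that cell was added to P.
  Insert 8 (step 1): P = [8];  Q = [1]
  Insert 1 (step 2): P = [1] / [8];  Q = [1] / [2]
  Insert 4 (step 3): P = [1, 4] / [8];  Q = [1, 3] / [2]
  Insert 2 (step 4): P = [1, 2] / [4] / [8];  Q = [1, 3] / [2] / [4]
  Insert 7 (step 5): P = [1, 2, 7] / [4] / [8];  Q = [1, 3, 5] / [2] / [4]
  Insert 3 (step 6): P = [1, 2, 3] / [4, 7] / [8];  Q = [1, 3, 5] / [2, 6] / [4]
  Insert 5 (step 7): P = [1, 2, 3, 5] / [4, 7] / [8];  Q = [1, 3, 5, 7] / [2, 6] / [4]
  Insert 6 (step 8): P = [1, 2, 3, 5, 6] / [4, 7] / [8];  Q = [1, 3, 5, 7, 8] / [2, 6] / [4]
Final shape: (5, 2, 1).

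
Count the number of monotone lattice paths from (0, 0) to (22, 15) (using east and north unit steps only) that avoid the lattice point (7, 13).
Number of paths = 9353657040

Total paths from (0, 0) to (22, 15): C(37, 22) = 9364199760. Paths through (7, 13): (paths (0, 0) → (7, 13)) × (paths (7, 13) → (22, 15)) = C(20, 7) · C(17, 15) = 77520 · 136 = 10542720. Avoidance count = 9364199760 − 10542720 = 9353657040.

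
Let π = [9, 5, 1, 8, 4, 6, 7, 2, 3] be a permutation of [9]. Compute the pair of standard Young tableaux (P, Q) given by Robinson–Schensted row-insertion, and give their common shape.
P = [1, 2, 3, 7] / [4, 6] / [5, 8] / [9];  Q = [1, 4, 6, 7] / [2, 5] / [3, 9] / [8];  common shape = (4, 2, 2, 1)

Row-insert the values π_1, π_2, … into P one at a time, bumping the leftmost entry strictly greater than the inserted value down to the next row. The recording tableau Q records, in position (i, j), the step at which that cell was added to P.
  Insert 9 (step 1): P = [9];  Q = [1]
  Insert 5 (step 2): P = [5] / [9];  Q = [1] / [2]
  Insert 1 (step 3): P = [1] / [5] / [9];  Q = [1] / [2] / [3]
  Insert 8 (step 4): P = [1, 8] / [5] / [9];  Q = [1, 4] / [2] / [3]
  Insert 4 (step 5): P = [1, 4] / [5, 8] / [9];  Q = [1, 4] / [2, 5] / [3]
  Insert 6 (step 6): P = [1, 4, 6] / [5, 8] / [9];  Q = [1, 4, 6] / [2, 5] / [3]
  Insert 7 (step 7): P = [1, 4, 6, 7] / [5, 8] / [9];  Q = [1, 4, 6, 7] / [2, 5] / [3]
  Insert 2 (step 8): P = [1, 2, 6, 7] / [4, 8] / [5] / [9];  Q = [1, 4, 6, 7] / [2, 5] / [3] / [8]
  Insert 3 (step 9): P = [1, 2, 3, 7] / [4, 6] / [5, 8] / [9];  Q = [1, 4, 6, 7] / [2, 5] / [3, 9] / [8]
Final shape: (4, 2, 2, 1).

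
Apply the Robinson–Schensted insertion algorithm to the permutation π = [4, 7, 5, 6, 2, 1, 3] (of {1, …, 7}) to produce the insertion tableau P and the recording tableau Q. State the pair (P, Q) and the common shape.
P = [1, 3, 6] / [2, 5] / [4] / [7];  Q = [1, 2, 4] / [3, 7] / [5] / [6];  common shape = (3, 2, 1, 1)

Row-insert the values π_1, π_2, … into P one at a time, bumping the leftmost entry strictly greater than the inserted value down to the next row. The recording tableau Q records, in position (i, j), the step at which that cell was added to P.
  Insert 4 (step 1): P = [4];  Q = [1]
  Insert 7 (step 2): P = [4, 7];  Q = [1, 2]
  Insert 5 (step 3): P = [4, 5] / [7];  Q = [1, 2] / [3]
  Insert 6 (step 4): P = [4, 5, 6] / [7];  Q = [1, 2, 4] / [3]
  Insert 2 (step 5): P = [2, 5, 6] / [4] / [7];  Q = [1, 2, 4] / [3] / [5]
  Insert 1 (step 6): P = [1, 5, 6] / [2] / [4] / [7];  Q = [1, 2, 4] / [3] / [5] / [6]
  Insert 3 (step 7): P = [1, 3, 6] / [2, 5] / [4] / [7];  Q = [1, 2, 4] / [3, 7] / [5] / [6]
Final shape: (3, 2, 1, 1).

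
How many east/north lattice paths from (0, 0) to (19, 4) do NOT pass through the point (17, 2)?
Number of paths = 7829

Total paths from (0, 0) to (19, 4): C(23, 19) = 8855. Paths through (17, 2): (paths (0, 0) → (17, 2)) × (paths (17, 2) → (19, 4)) = C(19, 17) · C(4, 2) = 171 · 6 = 1026. Avoidance count = 8855 − 1026 = 7829.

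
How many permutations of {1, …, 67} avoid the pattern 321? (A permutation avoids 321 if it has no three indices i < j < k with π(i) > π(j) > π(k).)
C_67 = 22033725021956517463358552614056949950

These 321-avoiding permutations are counted by the Catalan number C_n = (1/(n + 1)) · C(2n, n). For n = 67: C_67 = (1/68) · C(134, 67) = 1498293301493043187508381577755872596600/68 = 22033725021956517463358552614056949950.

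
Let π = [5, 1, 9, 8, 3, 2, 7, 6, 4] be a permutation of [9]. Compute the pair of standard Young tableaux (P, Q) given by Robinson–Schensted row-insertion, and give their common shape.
P = [1, 2, 4] / [3, 6] / [5, 7] / [8] / [9];  Q = [1, 3, 7] / [2, 4] / [5, 8] / [6] / [9];  common shape = (3, 2, 2, 1, 1)

Row-insert the values π_1, π_2, … into P one at a time, bumping the leftmost entry strictly greater than the inserted value down to the next row. The recording tableau Q records, in position (i, j), the step at which that cell was added to P.
  Insert 5 (step 1): P = [5];  Q = [1]
  Insert 1 (step 2): P = [1] / [5];  Q = [1] / [2]
  Insert 9 (step 3): P = [1, 9] / [5];  Q = [1, 3] / [2]
  Insert 8 (step 4): P = [1, 8] / [5, 9];  Q = [1, 3] / [2, 4]
  Insert 3 (step 5): P = [1, 3] / [5, 8] / [9];  Q = [1, 3] / [2, 4] / [5]
  Insert 2 (step 6): P = [1, 2] / [3, 8] / [5] / [9];  Q = [1, 3] / [2, 4] / [5] / [6]
  Insert 7 (step 7): P = [1, 2, 7] / [3, 8] / [5] / [9];  Q = [1, 3, 7] / [2, 4] / [5] / [6]
  Insert 6 (step 8): P = [1, 2, 6] / [3, 7] / [5, 8] / [9];  Q = [1, 3, 7] / [2, 4] / [5, 8] / [6]
  Insert 4 (step 9): P = [1, 2, 4] / [3, 6] / [5, 7] / [8] / [9];  Q = [1, 3, 7] / [2, 4] / [5, 8] / [6] / [9]
Final shape: (3, 2, 2, 1, 1).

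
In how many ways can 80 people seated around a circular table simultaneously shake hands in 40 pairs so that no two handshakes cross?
C_40 = 2622127042276492108820

These noncrossing handshakes are counted by the Catalan number C_n = (1/(n + 1)) · C(2n, n). For n = 40: C_40 = (1/41) · C(80, 40) = 107507208733336176461620/41 = 2622127042276492108820.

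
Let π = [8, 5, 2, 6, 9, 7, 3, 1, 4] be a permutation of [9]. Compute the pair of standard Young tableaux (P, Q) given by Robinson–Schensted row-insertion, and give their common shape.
P = [1, 3, 4] / [2, 6, 7] / [5, 9] / [8];  Q = [1, 4, 5] / [2, 6, 9] / [3, 7] / [8];  common shape = (3, 3, 2, 1)

Row-insert the values π_1, π_2, … into P one at a time, bumping the leftmost entry strictly greater than the inserted value down to the next row. The recording tableau Q records, in position (i, j), the step at which that cell was added to P.
  Insert 8 (step 1): P = [8];  Q = [1]
  Insert 5 (step 2): P = [5] / [8];  Q = [1] / [2]
  Insert 2 (step 3): P = [2] / [5] / [8];  Q = [1] / [2] / [3]
  Insert 6 (step 4): P = [2, 6] / [5] / [8];  Q = [1, 4] / [2] / [3]
  Insert 9 (step 5): P = [2, 6, 9] / [5] / [8];  Q = [1, 4, 5] / [2] / [3]
  Insert 7 (step 6): P = [2, 6, 7] / [5, 9] / [8];  Q = [1, 4, 5] / [2, 6] / [3]
  Insert 3 (step 7): P = [2, 3, 7] / [5, 6] / [8, 9];  Q = [1, 4, 5] / [2, 6] / [3, 7]
  Insert 1 (step 8): P = [1, 3, 7] / [2, 6] / [5, 9] / [8];  Q = [1, 4, 5] / [2, 6] / [3, 7] / [8]
  Insert 4 (step 9): P = [1, 3, 4] / [2, 6, 7] / [5, 9] / [8];  Q = [1, 4, 5] / [2, 6, 9] / [3, 7] / [8]
Final shape: (3, 3, 2, 1).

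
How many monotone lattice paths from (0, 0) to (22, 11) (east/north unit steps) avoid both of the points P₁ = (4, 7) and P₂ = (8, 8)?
Number of paths = 183493170

Inclusion–exclusion. Total paths: C(33, 22) = 193536720. Through P₁: C(11, 4)·C(22, 18) = 2413950. Through P₂: C(16, 8)·C(17, 14) = 8751600. Since P₁ is strictly southwest of P₂, a monotone path through both must visit P₁ then P₂; paths through both = C(11, 4)·C(5, 4)·C(17, 14) = 1122000. Avoid both = 193536720 − 2413950 − 8751600 + 1122000 = 183493170.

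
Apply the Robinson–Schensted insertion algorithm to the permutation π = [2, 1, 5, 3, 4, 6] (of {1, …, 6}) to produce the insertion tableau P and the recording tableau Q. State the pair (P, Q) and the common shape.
P = [1, 3, 4, 6] / [2, 5];  Q = [1, 3, 5, 6] / [2, 4];  common shape = (4, 2)

Row-insert the values π_1, π_2, … into P one at a time, bumping the leftmost entry strictly greater than the inserted value down to the next row. The recording tableau Q records, in position (i, j), the step at which that cell was added to P.
  Insert 2 (step 1): P = [2];  Q = [1]
  Insert 1 (step 2): P = [1] / [2];  Q = [1] / [2]
  Insert 5 (step 3): P = [1, 5] / [2];  Q = [1, 3] / [2]
  Insert 3 (step 4): P = [1, 3] / [2, 5];  Q = [1, 3] / [2, 4]
  Insert 4 (step 5): P = [1, 3, 4] / [2, 5];  Q = [1, 3, 5] / [2, 4]
  Insert 6 (step 6): P = [1, 3, 4, 6] / [2, 5];  Q = [1, 3, 5, 6] / [2, 4]
Final shape: (4, 2).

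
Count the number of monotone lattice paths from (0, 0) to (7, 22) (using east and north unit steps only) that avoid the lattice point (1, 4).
Number of paths = 887800

Total paths from (0, 0) to (7, 22): C(29, 7) = 1560780. Paths through (1, 4): (paths (0, 0) → (1, 4)) × (paths (1, 4) → (7, 22)) = C(5, 1) · C(24, 6) = 5 · 134596 = 672980. Avoidance count = 1560780 − 672980 = 887800.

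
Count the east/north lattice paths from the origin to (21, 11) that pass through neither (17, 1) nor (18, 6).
Number of paths = 121475134

Inclusion–exclusion. Total paths: C(32, 21) = 129024480. Through P₁: C(18, 17)·C(14, 4) = 18018. Through P₂: C(24, 18)·C(8, 3) = 7537376. Since P₁ is strictly southwest of P₂, a monotone path through both must visit P₁ then P₂; paths through both = C(18, 17)·C(6, 1)·C(8, 3) = 6048. Avoid both = 129024480 − 18018 − 7537376 + 6048 = 121475134.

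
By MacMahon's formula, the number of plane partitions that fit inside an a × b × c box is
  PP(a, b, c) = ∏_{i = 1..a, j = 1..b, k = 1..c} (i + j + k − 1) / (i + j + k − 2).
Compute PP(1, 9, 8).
PP(1, 9, 8) = 24310

Evaluate the triple product over i = 1..1, j = 1..9, k = 1..8. The factors are (2/1) · (3/2) · (4/3) · (5/4) · (6/5) · (7/6) · (8/7) · (9/8) · … (72 factors total). The numerators and denominators telescope so the product is an integer; carrying out the multiplication exactly gives PP(1, 9, 8) = 24310.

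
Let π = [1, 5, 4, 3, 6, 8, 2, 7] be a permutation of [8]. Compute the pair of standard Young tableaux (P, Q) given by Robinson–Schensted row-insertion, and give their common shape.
P = [1, 2, 6, 7] / [3, 8] / [4] / [5];  Q = [1, 2, 5, 6] / [3, 8] / [4] / [7];  common shape = (4, 2, 1, 1)

Row-insert the values π_1, π_2, … into P one at a time, bumping the leftmost entry strictly greater than the inserted value down to the next row. The recording tableau Q records, in position (i, j), the step at which that cell was added to P.
  Insert 1 (step 1): P = [1];  Q = [1]
  Insert 5 (step 2): P = [1, 5];  Q = [1, 2]
  Insert 4 (step 3): P = [1, 4] / [5];  Q = [1, 2] / [3]
  Insert 3 (step 4): P = [1, 3] / [4] / [5];  Q = [1, 2] / [3] / [4]
  Insert 6 (step 5): P = [1, 3, 6] / [4] / [5];  Q = [1, 2, 5] / [3] / [4]
  Insert 8 (step 6): P = [1, 3, 6, 8] / [4] / [5];  Q = [1, 2, 5, 6] / [3] / [4]
  Insert 2 (step 7): P = [1, 2, 6, 8] / [3] / [4] / [5];  Q = [1, 2, 5, 6] / [3] / [4] / [7]
  Insert 7 (step 8): P = [1, 2, 6, 7] / [3, 8] / [4] / [5];  Q = [1, 2, 5, 6] / [3, 8] / [4] / [7]
Final shape: (4, 2, 1, 1).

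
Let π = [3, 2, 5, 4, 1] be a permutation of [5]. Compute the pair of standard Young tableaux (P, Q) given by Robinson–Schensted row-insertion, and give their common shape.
P = [1, 4] / [2, 5] / [3];  Q = [1, 3] / [2, 4] / [5];  common shape = (2, 2, 1)

Row-insert the values π_1, π_2, … into P one at a time, bumping the leftmost entry strictly greater than the inserted value down to the next row. The recording tableau Q records, in position (i, j), the step at which that cell was added to P.
  Insert 3 (step 1): P = [3];  Q = [1]
  Insert 2 (step 2): P = [2] / [3];  Q = [1] / [2]
  Insert 5 (step 3): P = [2, 5] / [3];  Q = [1, 3] / [2]
  Insert 4 (step 4): P = [2, 4] / [3, 5];  Q = [1, 3] / [2, 4]
  Insert 1 (step 5): P = [1, 4] / [2, 5] / [3];  Q = [1, 3] / [2, 4] / [5]
Final shape: (2, 2, 1).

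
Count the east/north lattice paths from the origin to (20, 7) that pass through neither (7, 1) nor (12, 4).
Number of paths = 444594

Inclusion–exclusion. Total paths: C(27, 20) = 888030. Through P₁: C(8, 7)·C(19, 13) = 217056. Through P₂: C(16, 12)·C(11, 8) = 300300. Since P₁ is strictly southwest of P₂, a monotone path through both must visit P₁ then P₂; paths through both = C(8, 7)·C(8, 5)·C(11, 8) = 73920. Avoid both = 888030 − 217056 − 300300 + 73920 = 444594.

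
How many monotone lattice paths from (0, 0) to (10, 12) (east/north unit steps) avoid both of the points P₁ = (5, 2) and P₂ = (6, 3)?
Number of paths = 553553

Inclusion–exclusion. Total paths: C(22, 10) = 646646. Through P₁: C(7, 5)·C(15, 5) = 63063. Through P₂: C(9, 6)·C(13, 4) = 60060. Since P₁ is strictly southwest of P₂, a monotone path through both must visit P₁ then P₂; paths through both = C(7, 5)·C(2, 1)·C(13, 4) = 30030. Avoid both = 646646 − 63063 − 60060 + 30030 = 553553.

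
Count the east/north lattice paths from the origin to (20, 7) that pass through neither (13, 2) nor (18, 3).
Number of paths = 794370

Inclusion–exclusion. Total paths: C(27, 20) = 888030. Through P₁: C(15, 13)·C(12, 7) = 83160. Through P₂: C(21, 18)·C(6, 2) = 19950. Since P₁ is strictly southwest of P₂, a monotone path through both must visit P₁ then P₂; paths through both = C(15, 13)·C(6, 5)·C(6, 2) = 9450. Avoid both = 888030 − 83160 − 19950 + 9450 = 794370.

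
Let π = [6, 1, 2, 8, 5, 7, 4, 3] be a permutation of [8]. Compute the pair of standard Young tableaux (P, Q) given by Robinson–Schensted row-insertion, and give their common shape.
P = [1, 2, 3, 7] / [4, 8] / [5] / [6];  Q = [1, 3, 4, 6] / [2, 5] / [7] / [8];  common shape = (4, 2, 1, 1)

Row-insert the values π_1, π_2, … into P one at a time, bumping the leftmost entry strictly greater than the inserted value down to the next row. The recording tableau Q records, in position (i, j), the step at which that cell was added to P.
  Insert 6 (step 1): P = [6];  Q = [1]
  Insert 1 (step 2): P = [1] / [6];  Q = [1] / [2]
  Insert 2 (step 3): P = [1, 2] / [6];  Q = [1, 3] / [2]
  Insert 8 (step 4): P = [1, 2, 8] / [6];  Q = [1, 3, 4] / [2]
  Insert 5 (step 5): P = [1, 2, 5] / [6, 8];  Q = [1, 3, 4] / [2, 5]
  Insert 7 (step 6): P = [1, 2, 5, 7] / [6, 8];  Q = [1, 3, 4, 6] / [2, 5]
  Insert 4 (step 7): P = [1, 2, 4, 7] / [5, 8] / [6];  Q = [1, 3, 4, 6] / [2, 5] / [7]
  Insert 3 (step 8): P = [1, 2, 3, 7] / [4, 8] / [5] / [6];  Q = [1, 3, 4, 6] / [2, 5] / [7] / [8]
Final shape: (4, 2, 1, 1).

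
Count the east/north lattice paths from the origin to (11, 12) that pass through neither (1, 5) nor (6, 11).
Number of paths = 1177766

Inclusion–exclusion. Total paths: C(23, 11) = 1352078. Through P₁: C(6, 1)·C(17, 10) = 116688. Through P₂: C(17, 6)·C(6, 5) = 74256. Since P₁ is strictly southwest of P₂, a monotone path through both must visit P₁ then P₂; paths through both = C(6, 1)·C(11, 5)·C(6, 5) = 16632. Avoid both = 1352078 − 116688 − 74256 + 16632 = 1177766.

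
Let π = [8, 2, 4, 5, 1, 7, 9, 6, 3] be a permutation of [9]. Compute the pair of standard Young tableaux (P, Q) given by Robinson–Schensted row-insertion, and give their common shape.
P = [1, 3, 5, 6, 9] / [2, 4] / [7] / [8];  Q = [1, 3, 4, 6, 7] / [2, 8] / [5] / [9];  common shape = (5, 2, 1, 1)

Row-insert the values π_1, π_2, … into P one at a time, bumping the leftmost entry strictly greater than the inserted value down to the next row. The recording tableau Q records, in position (i, j), the step at which that cell was added to P.
  Insert 8 (step 1): P = [8];  Q = [1]
  Insert 2 (step 2): P = [2] / [8];  Q = [1] / [2]
  Insert 4 (step 3): P = [2, 4] / [8];  Q = [1, 3] / [2]
  Insert 5 (step 4): P = [2, 4, 5] / [8];  Q = [1, 3, 4] / [2]
  Insert 1 (step 5): P = [1, 4, 5] / [2] / [8];  Q = [1, 3, 4] / [2] / [5]
  Insert 7 (step 6): P = [1, 4, 5, 7] / [2] / [8];  Q = [1, 3, 4, 6] / [2] / [5]
  Insert 9 (step 7): P = [1, 4, 5, 7, 9] / [2] / [8];  Q = [1, 3, 4, 6, 7] / [2] / [5]
  Insert 6 (step 8): P = [1, 4, 5, 6, 9] / [2, 7] / [8];  Q = [1, 3, 4, 6, 7] / [2, 8] / [5]
  Insert 3 (step 9): P = [1, 3, 5, 6, 9] / [2, 4] / [7] / [8];  Q = [1, 3, 4, 6, 7] / [2, 8] / [5] / [9]
Final shape: (5, 2, 1, 1).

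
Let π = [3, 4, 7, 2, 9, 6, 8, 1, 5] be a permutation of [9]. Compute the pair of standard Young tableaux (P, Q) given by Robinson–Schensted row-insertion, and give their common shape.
P = [1, 4, 5, 8] / [2, 6, 9] / [3, 7];  Q = [1, 2, 3, 5] / [4, 6, 7] / [8, 9];  common shape = (4, 3, 2)

Row-insert the values π_1, π_2, … into P one at a time, bumping the leftmost entry strictly greater than the inserted value down to the next row. The recording tableau Q records, in position (i, j), the step at which that cell was added to P.
  Insert 3 (step 1): P = [3];  Q = [1]
  Insert 4 (step 2): P = [3, 4];  Q = [1, 2]
  Insert 7 (step 3): P = [3, 4, 7];  Q = [1, 2, 3]
  Insert 2 (step 4): P = [2, 4, 7] / [3];  Q = [1, 2, 3] / [4]
  Insert 9 (step 5): P = [2, 4, 7, 9] / [3];  Q = [1, 2, 3, 5] / [4]
  Insert 6 (step 6): P = [2, 4, 6, 9] / [3, 7];  Q = [1, 2, 3, 5] / [4, 6]
  Insert 8 (step 7): P = [2, 4, 6, 8] / [3, 7, 9];  Q = [1, 2, 3, 5] / [4, 6, 7]
  Insert 1 (step 8): P = [1, 4, 6, 8] / [2, 7, 9] / [3];  Q = [1, 2, 3, 5] / [4, 6, 7] / [8]
  Insert 5 (step 9): P = [1, 4, 5, 8] / [2, 6, 9] / [3, 7];  Q = [1, 2, 3, 5] / [4, 6, 7] / [8, 9]
Final shape: (4, 3, 2).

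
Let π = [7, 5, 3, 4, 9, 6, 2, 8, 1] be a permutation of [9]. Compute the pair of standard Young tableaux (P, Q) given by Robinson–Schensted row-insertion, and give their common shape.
P = [1, 4, 6, 8] / [2, 9] / [3] / [5] / [7];  Q = [1, 4, 5, 8] / [2, 6] / [3] / [7] / [9];  common shape = (4, 2, 1, 1, 1)

Row-insert the values π_1, π_2, … into P one at a time, bumping the leftmost entry strictly greater than the inserted value down to the next row. The recording tableau Q records, in position (i, j), the step at which that cell was added to P.
  Insert 7 (step 1): P = [7];  Q = [1]
  Insert 5 (step 2): P = [5] / [7];  Q = [1] / [2]
  Insert 3 (step 3): P = [3] / [5] / [7];  Q = [1] / [2] / [3]
  Insert 4 (step 4): P = [3, 4] / [5] / [7];  Q = [1, 4] / [2] / [3]
  Insert 9 (step 5): P = [3, 4, 9] / [5] / [7];  Q = [1, 4, 5] / [2] / [3]
  Insert 6 (step 6): P = [3, 4, 6] / [5, 9] / [7];  Q = [1, 4, 5] / [2, 6] / [3]
  Insert 2 (step 7): P = [2, 4, 6] / [3, 9] / [5] / [7];  Q = [1, 4, 5] / [2, 6] / [3] / [7]
  Insert 8 (step 8): P = [2, 4, 6, 8] / [3, 9] / [5] / [7];  Q = [1, 4, 5, 8] / [2, 6] / [3] / [7]
  Insert 1 (step 9): P = [1, 4, 6, 8] / [2, 9] / [3] / [5] / [7];  Q = [1, 4, 5, 8] / [2, 6] / [3] / [7] / [9]
Final shape: (4, 2, 1, 1, 1).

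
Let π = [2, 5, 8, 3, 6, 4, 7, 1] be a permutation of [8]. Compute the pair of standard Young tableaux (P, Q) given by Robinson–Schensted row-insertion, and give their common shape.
P = [1, 3, 4, 7] / [2, 6] / [5] / [8];  Q = [1, 2, 3, 7] / [4, 5] / [6] / [8];  common shape = (4, 2, 1, 1)

Row-insert the values π_1, π_2, … into P one at a time, bumping the leftmost entry strictly greater than the inserted value down to the next row. The recording tableau Q records, in position (i, j), the step at which that cell was added to P.
  Insert 2 (step 1): P = [2];  Q = [1]
  Insert 5 (step 2): P = [2, 5];  Q = [1, 2]
  Insert 8 (step 3): P = [2, 5, 8];  Q = [1, 2, 3]
  Insert 3 (step 4): P = [2, 3, 8] / [5];  Q = [1, 2, 3] / [4]
  Insert 6 (step 5): P = [2, 3, 6] / [5, 8];  Q = [1, 2, 3] / [4, 5]
  Insert 4 (step 6): P = [2, 3, 4] / [5, 6] / [8];  Q = [1, 2, 3] / [4, 5] / [6]
  Insert 7 (step 7): P = [2, 3, 4, 7] / [5, 6] / [8];  Q = [1, 2, 3, 7] / [4, 5] / [6]
  Insert 1 (step 8): P = [1, 3, 4, 7] / [2, 6] / [5] / [8];  Q = [1, 2, 3, 7] / [4, 5] / [6] / [8]
Final shape: (4, 2, 1, 1).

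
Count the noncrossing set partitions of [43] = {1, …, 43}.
C_43 = 150853479205085351660700

These noncrossing partitions are counted by the Catalan number C_n = (1/(n + 1)) · C(2n, n). For n = 43: C_43 = (1/44) · C(86, 43) = 6637553085023755473070800/44 = 150853479205085351660700.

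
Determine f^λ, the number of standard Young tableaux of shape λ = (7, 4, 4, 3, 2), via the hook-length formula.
# SYT of shape (7, 4, 4, 3, 2) = 105814800

Hook-length formula: f^λ = n! / Π hook(c), product over all cells c of the Young diagram. For λ = (7, 4, 4, 3, 2), n = 20 boxes. Hook lengths by row (left-to-right, top-to-bottom): [11, 10, 8, 6, 3, 2, 1]; [7, 6, 4, 2]; [6, 5, 3, 1]; [4, 3, 1]; [2, 1]. Product of hooks = 22992076800. So f^λ = 20! / 22992076800 = 2432902008176640000 / 22992076800 = 105814800.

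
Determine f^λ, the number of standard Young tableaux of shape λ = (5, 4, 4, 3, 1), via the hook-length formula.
# SYT of shape (5, 4, 4, 3, 1) = 1458600

Hook-length formula: f^λ = n! / Π hook(c), product over all cells c of the Young diagram. For λ = (5, 4, 4, 3, 1), n = 17 boxes. Hook lengths by row (left-to-right, top-to-bottom): [9, 7, 6, 4, 1]; [7, 5, 4, 2]; [6, 4, 3, 1]; [4, 2, 1]; [1]. Product of hooks = 243855360. So f^λ = 17! / 243855360 = 355687428096000 / 243855360 = 1458600.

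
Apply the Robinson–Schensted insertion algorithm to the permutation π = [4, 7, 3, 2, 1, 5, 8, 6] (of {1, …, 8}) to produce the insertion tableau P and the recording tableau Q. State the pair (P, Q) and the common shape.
P = [1, 5, 6] / [2, 7, 8] / [3] / [4];  Q = [1, 2, 7] / [3, 6, 8] / [4] / [5];  common shape = (3, 3, 1, 1)

Row-insert the values π_1, π_2, … into P one at a time, bumping the leftmost entry strictly greater than the inserted value down to the next row. The recording tableau Q records, in position (i, j), the step at which that cell was added to P.
  Insert 4 (step 1): P = [4];  Q = [1]
  Insert 7 (step 2): P = [4, 7];  Q = [1, 2]
  Insert 3 (step 3): P = [3, 7] / [4];  Q = [1, 2] / [3]
  Insert 2 (step 4): P = [2, 7] / [3] / [4];  Q = [1, 2] / [3] / [4]
  Insert 1 (step 5): P = [1, 7] / [2] / [3] / [4];  Q = [1, 2] / [3] / [4] / [5]
  Insert 5 (step 6): P = [1, 5] / [2, 7] / [3] / [4];  Q = [1, 2] / [3, 6] / [4] / [5]
  Insert 8 (step 7): P = [1, 5, 8] / [2, 7] / [3] / [4];  Q = [1, 2, 7] / [3, 6] / [4] / [5]
  Insert 6 (step 8): P = [1, 5, 6] / [2, 7, 8] / [3] / [4];  Q = [1, 2, 7] / [3, 6, 8] / [4] / [5]
Final shape: (3, 3, 1, 1).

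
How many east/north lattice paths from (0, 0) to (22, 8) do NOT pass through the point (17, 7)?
Number of paths = 3776301

Total paths from (0, 0) to (22, 8): C(30, 22) = 5852925. Paths through (17, 7): (paths (0, 0) → (17, 7)) × (paths (17, 7) → (22, 8)) = C(24, 17) · C(6, 5) = 346104 · 6 = 2076624. Avoidance count = 5852925 − 2076624 = 3776301.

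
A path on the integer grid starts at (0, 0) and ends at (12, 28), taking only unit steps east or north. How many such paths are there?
Number of paths = 5586853480

A monotone lattice path from (0, 0) to (12, 28) consists of 12 east steps and 28 north steps in some order, so it is determined by which 12 of the 40 steps are east. The count is C(40, 12) = 5586853480.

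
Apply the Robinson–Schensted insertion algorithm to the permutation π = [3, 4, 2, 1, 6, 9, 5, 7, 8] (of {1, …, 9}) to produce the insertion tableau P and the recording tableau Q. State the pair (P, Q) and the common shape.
P = [1, 4, 5, 7, 8] / [2, 6, 9] / [3];  Q = [1, 2, 5, 6, 9] / [3, 7, 8] / [4];  common shape = (5, 3, 1)

Row-insert the values π_1, π_2, … into P one at a time, bumping the leftmost entry strictly greater than the inserted value down to the next row. The recording tableau Q records, in position (i, j), the step at which that cell was added to P.
  Insert 3 (step 1): P = [3];  Q = [1]
  Insert 4 (step 2): P = [3, 4];  Q = [1, 2]
  Insert 2 (step 3): P = [2, 4] / [3];  Q = [1, 2] / [3]
  Insert 1 (step 4): P = [1, 4] / [2] / [3];  Q = [1, 2] / [3] / [4]
  Insert 6 (step 5): P = [1, 4, 6] / [2] / [3];  Q = [1, 2, 5] / [3] / [4]
  Insert 9 (step 6): P = [1, 4, 6, 9] / [2] / [3];  Q = [1, 2, 5, 6] / [3] / [4]
  Insert 5 (step 7): P = [1, 4, 5, 9] / [2, 6] / [3];  Q = [1, 2, 5, 6] / [3, 7] / [4]
  Insert 7 (step 8): P = [1, 4, 5, 7] / [2, 6, 9] / [3];  Q = [1, 2, 5, 6] / [3, 7, 8] / [4]
  Insert 8 (step 9): P = [1, 4, 5, 7, 8] / [2, 6, 9] / [3];  Q = [1, 2, 5, 6, 9] / [3, 7, 8] / [4]
Final shape: (5, 3, 1).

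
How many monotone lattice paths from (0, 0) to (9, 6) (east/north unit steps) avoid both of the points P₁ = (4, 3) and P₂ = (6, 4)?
Number of paths = 1995

Inclusion–exclusion. Total paths: C(15, 9) = 5005. Through P₁: C(7, 4)·C(8, 5) = 1960. Through P₂: C(10, 6)·C(5, 3) = 2100. Since P₁ is strictly southwest of P₂, a monotone path through both must visit P₁ then P₂; paths through both = C(7, 4)·C(3, 2)·C(5, 3) = 1050. Avoid both = 5005 − 1960 − 2100 + 1050 = 1995.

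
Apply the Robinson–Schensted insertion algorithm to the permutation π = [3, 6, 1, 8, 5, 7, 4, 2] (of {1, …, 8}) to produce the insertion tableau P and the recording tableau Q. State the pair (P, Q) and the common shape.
P = [1, 2, 7] / [3, 4, 8] / [5] / [6];  Q = [1, 2, 4] / [3, 5, 6] / [7] / [8];  common shape = (3, 3, 1, 1)

Row-insert the values π_1, π_2, … into P one at a time, bumping the leftmost entry strictly greater than the inserted value down to the next row. The recording tableau Q records, in position (i, j), the step at which that cell was added to P.
  Insert 3 (step 1): P = [3];  Q = [1]
  Insert 6 (step 2): P = [3, 6];  Q = [1, 2]
  Insert 1 (step 3): P = [1, 6] / [3];  Q = [1, 2] / [3]
  Insert 8 (step 4): P = [1, 6, 8] / [3];  Q = [1, 2, 4] / [3]
  Insert 5 (step 5): P = [1, 5, 8] / [3, 6];  Q = [1, 2, 4] / [3, 5]
  Insert 7 (step 6): P = [1, 5, 7] / [3, 6, 8];  Q = [1, 2, 4] / [3, 5, 6]
  Insert 4 (step 7): P = [1, 4, 7] / [3, 5, 8] / [6];  Q = [1, 2, 4] / [3, 5, 6] / [7]
  Insert 2 (step 8): P = [1, 2, 7] / [3, 4, 8] / [5] / [6];  Q = [1, 2, 4] / [3, 5, 6] / [7] / [8]
Final shape: (3, 3, 1, 1).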